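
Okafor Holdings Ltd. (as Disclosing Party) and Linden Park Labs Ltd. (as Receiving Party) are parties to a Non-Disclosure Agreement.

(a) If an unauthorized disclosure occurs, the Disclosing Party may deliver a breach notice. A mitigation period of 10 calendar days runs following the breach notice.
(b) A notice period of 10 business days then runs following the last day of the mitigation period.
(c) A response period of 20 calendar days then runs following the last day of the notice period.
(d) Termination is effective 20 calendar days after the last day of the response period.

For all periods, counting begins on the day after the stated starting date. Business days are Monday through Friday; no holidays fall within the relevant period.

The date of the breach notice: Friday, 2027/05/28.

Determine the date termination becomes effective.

2027/07/31

Adding 10 calendar days to 2027/05/28 gives 2027/06/07, which is the last day of the mitigation period.
The last day of the notice period: 10 business days after Monday, 2027/06/07, skipping weekends — Jun 8, Jun 9, Jun 10, Jun 11, Jun 14, Jun 15, Jun 16, Jun 17, Jun 18, Jun 21 — lands on Monday, 2027/06/21.
Adding 20 calendar days to 2027/06/21 gives 2027/07/11, which is the last day of the response period.
Adding 20 calendar days to 2027/07/11 gives 2027/07/31, which is the date termination becomes effective.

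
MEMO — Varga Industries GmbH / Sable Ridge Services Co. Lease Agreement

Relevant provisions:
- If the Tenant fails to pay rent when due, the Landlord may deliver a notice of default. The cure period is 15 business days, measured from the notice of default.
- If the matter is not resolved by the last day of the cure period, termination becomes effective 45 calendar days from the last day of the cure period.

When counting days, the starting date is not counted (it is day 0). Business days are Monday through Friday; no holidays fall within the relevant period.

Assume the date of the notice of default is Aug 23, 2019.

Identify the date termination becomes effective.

Oct 28, 2019

The last day of the cure period: counting 15 business days from Friday, Aug 23, 2019 (Aug 26, Aug 27, Aug 28, Aug 29, …, Sep 11, Sep 12, Sep 13, skipping weekends) reaches Friday, Sep 13, 2019.
The date termination becomes effective: Sep 13, 2019 + 45 days = Oct 28, 2019.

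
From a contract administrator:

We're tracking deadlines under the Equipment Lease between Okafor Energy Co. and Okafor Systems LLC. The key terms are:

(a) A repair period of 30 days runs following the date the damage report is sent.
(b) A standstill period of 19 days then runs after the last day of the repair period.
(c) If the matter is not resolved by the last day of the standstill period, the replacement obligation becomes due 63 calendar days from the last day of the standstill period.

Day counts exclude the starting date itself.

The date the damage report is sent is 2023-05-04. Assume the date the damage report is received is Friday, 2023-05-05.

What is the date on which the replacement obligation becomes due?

The last day of the repair period: 30 calendar days after 2023-05-04 is 2023-06-03.
The last day of the standstill period: 19 calendar days after 2023-06-03 is 2023-06-22.
The date on which the replacement obligation becomes due: 2023-06-22 + 63 days = 2023-08-24.

2023-08-24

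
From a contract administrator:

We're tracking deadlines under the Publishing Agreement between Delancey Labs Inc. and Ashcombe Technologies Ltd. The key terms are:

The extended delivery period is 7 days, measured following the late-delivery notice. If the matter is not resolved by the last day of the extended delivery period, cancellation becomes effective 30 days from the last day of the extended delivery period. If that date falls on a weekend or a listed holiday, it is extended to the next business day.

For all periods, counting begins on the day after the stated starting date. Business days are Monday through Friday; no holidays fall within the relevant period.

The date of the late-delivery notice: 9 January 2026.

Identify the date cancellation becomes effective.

16 February 2026

The last day of the extended delivery period: 7 calendar days after 9 January 2026 is 16 January 2026.
The date cancellation becomes effective: 16 January 2026 + 30 days = 15 February 2026. That falls on a Sunday, so it rolls to the next business day, Monday, 16 February 2026.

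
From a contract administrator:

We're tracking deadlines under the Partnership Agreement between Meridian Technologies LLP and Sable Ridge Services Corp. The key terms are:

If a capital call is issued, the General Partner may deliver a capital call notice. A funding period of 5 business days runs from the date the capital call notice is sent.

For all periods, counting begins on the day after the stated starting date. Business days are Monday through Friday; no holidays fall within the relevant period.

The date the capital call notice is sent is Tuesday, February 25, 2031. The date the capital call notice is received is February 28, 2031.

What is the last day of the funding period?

March 4, 2031

The last day of the funding period: counting 5 business days from Tuesday, February 25, 2031 (Feb 26, Feb 27, Feb 28, Mar 3, Mar 4, skipping weekends) reaches Tuesday, March 4, 2031.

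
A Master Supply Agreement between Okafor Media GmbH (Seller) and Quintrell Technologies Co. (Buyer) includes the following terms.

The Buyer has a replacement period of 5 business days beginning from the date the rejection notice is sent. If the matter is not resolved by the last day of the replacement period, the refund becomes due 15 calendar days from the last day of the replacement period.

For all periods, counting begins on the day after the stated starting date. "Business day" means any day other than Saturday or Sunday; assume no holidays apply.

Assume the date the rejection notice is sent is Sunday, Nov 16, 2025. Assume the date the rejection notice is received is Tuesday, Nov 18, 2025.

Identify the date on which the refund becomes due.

Dec 6, 2025

The last day of the replacement period: counting 5 business days from Sunday, Nov 16, 2025 (Nov 17, Nov 18, Nov 19, Nov 20, Nov 21, skipping weekends) reaches Friday, Nov 21, 2025.
The date on which the refund becomes due: Nov 21, 2025 + 15 days = Dec 6, 2025.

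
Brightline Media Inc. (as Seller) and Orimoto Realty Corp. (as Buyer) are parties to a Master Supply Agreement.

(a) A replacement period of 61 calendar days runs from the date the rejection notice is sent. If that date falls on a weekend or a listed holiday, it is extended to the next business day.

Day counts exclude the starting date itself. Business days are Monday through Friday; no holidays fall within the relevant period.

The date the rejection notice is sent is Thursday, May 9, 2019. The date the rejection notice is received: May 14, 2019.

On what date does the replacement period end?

The last day of the replacement period: May 9, 2019 + 61 days = Jul 9, 2019. Jul 9, 2019 is a Tuesday, so no roll-forward applies.

Jul 9, 2019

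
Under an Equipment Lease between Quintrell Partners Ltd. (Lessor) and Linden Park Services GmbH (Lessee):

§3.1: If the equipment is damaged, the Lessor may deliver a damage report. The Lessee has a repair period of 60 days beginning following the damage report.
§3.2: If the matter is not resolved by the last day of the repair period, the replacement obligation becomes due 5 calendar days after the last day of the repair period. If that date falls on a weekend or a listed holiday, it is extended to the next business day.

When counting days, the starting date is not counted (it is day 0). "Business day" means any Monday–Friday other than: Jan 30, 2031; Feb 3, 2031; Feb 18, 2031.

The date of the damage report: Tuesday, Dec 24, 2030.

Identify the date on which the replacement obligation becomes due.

The last day of the repair period: 60 calendar days after Dec 24, 2030 is Feb 22, 2031.
Adding 5 calendar days to Feb 22, 2031 gives Feb 27, 2031, which is the date on which the replacement obligation becomes due. Feb 27, 2031 is a Thursday and is not a listed holiday, so no roll-forward applies.

Feb 27, 2031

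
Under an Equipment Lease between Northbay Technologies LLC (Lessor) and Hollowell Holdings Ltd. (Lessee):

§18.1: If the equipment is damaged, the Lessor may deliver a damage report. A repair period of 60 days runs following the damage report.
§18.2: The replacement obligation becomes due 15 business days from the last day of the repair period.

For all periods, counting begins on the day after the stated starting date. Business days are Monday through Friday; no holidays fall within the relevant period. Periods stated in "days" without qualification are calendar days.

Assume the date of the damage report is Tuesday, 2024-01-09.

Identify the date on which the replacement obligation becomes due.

2024-03-29

The last day of the repair period: 60 calendar days after 2024-01-09 is 2024-03-09.
The date on which the replacement obligation becomes due: 15 business days after Saturday, 2024-03-09, skipping weekends — Mar 11, Mar 12, Mar 13, Mar 14, …, Mar 27, Mar 28, Mar 29 — lands on Friday, 2024-03-29.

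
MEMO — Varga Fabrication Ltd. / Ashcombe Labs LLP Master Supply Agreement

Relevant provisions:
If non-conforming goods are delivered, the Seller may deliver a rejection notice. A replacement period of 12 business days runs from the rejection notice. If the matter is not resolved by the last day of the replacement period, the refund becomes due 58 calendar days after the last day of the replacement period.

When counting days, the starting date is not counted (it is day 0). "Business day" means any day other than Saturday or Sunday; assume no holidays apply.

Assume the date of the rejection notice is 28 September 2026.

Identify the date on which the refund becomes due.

11 December 2026

From Monday, 28 September 2026, 12 business days (Sep 29, Sep 30, Oct 1, Oct 2, …, Oct 12, Oct 13, Oct 14, skipping weekends) brings us to Wednesday, 14 October 2026, which is the last day of the replacement period.
The date on which the refund becomes due: 58 calendar days after 14 October 2026 is 11 December 2026.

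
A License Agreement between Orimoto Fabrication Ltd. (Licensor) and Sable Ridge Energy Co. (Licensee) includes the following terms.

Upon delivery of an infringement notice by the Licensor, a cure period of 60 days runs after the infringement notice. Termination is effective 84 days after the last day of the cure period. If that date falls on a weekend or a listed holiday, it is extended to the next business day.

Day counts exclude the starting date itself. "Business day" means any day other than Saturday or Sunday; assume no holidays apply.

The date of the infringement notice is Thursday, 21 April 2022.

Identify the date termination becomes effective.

The last day of the cure period: 60 calendar days after 21 April 2022 is 20 June 2022.
The date termination becomes effective: 20 June 2022 + 84 days = 12 September 2022. 12 September 2022 is a Monday, so no roll-forward applies.

12 September 2022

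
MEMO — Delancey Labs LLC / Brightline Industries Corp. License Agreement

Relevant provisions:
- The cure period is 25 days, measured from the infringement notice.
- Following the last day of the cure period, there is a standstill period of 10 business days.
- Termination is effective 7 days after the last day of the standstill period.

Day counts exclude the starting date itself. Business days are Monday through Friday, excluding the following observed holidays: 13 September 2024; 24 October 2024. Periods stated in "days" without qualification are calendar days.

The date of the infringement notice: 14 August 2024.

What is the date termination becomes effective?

Adding 25 calendar days to 14 August 2024 gives 8 September 2024, which is the last day of the cure period.
The last day of the standstill period: 10 business days after Sunday, 8 September 2024, skipping weekends and the listed holiday on Sep 13 — Sep 9, Sep 10, Sep 11, Sep 12, Sep 16, Sep 17, Sep 18, Sep 19, Sep 20, Sep 23 — lands on Monday, 23 September 2024.
The date termination becomes effective: 23 September 2024 + 7 days = 30 September 2024.

30 September 2024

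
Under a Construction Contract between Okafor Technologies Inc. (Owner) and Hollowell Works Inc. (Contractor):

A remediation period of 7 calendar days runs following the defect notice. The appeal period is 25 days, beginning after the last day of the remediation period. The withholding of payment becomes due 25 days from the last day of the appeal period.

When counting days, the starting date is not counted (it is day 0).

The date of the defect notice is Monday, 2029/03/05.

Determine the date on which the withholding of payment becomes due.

The last day of the remediation period: 7 calendar days after 2029/03/05 is 2029/03/12.
Adding 25 calendar days to 2029/03/12 gives 2029/04/06, which is the last day of the appeal period.
The date on which the withholding of payment becomes due: 2029/04/06 + 25 days = 2029/05/01.

2029/05/01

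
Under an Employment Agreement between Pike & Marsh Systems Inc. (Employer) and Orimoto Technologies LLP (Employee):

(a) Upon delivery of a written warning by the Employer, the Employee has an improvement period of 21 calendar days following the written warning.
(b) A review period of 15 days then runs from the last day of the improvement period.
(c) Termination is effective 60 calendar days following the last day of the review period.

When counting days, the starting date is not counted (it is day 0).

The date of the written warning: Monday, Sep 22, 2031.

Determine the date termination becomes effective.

Dec 27, 2031

The last day of the improvement period: Sep 22, 2031 + 21 days = Oct 13, 2031.
The last day of the review period: Oct 13, 2031 + 15 days = Oct 28, 2031.
The date termination becomes effective: Oct 28, 2031 + 60 days = Dec 27, 2031.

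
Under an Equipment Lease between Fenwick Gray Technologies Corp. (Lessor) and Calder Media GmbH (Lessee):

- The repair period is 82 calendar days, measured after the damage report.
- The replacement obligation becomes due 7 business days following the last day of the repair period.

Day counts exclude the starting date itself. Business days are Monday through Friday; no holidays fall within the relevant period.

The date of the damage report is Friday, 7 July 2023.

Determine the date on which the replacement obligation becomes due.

6 October 2023

The last day of the repair period: 82 calendar days after 7 July 2023 is 27 September 2023.
The date on which the replacement obligation becomes due: counting 7 business days from Wednesday, 27 September 2023 (Sep 28, Sep 29, Oct 2, Oct 3, Oct 4, Oct 5, Oct 6, skipping weekends) reaches Friday, 6 October 2023.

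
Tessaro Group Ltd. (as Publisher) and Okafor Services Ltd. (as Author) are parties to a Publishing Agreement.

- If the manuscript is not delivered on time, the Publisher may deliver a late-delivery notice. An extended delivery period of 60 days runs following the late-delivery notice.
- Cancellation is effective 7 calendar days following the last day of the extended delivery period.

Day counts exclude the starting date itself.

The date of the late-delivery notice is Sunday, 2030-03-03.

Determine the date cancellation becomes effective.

Adding 60 calendar days to 2030-03-03 gives 2030-05-02, which is the last day of the extended delivery period.
The date cancellation becomes effective: 7 calendar days after 2030-05-02 is 2030-05-09.

2030-05-09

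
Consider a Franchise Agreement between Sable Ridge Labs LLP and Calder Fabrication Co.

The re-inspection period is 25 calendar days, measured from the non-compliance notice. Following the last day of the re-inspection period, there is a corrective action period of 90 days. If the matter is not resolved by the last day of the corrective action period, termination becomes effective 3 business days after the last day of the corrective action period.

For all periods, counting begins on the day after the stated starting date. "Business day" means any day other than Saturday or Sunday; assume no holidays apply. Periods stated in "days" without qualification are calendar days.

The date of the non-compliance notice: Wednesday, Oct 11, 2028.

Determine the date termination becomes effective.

The last day of the re-inspection period: 25 calendar days after Oct 11, 2028 is Nov 5, 2028.
The last day of the corrective action period: Nov 5, 2028 + 90 days = Feb 3, 2029.
From Saturday, Feb 3, 2029, 3 business days (Feb 5, Feb 6, Feb 7, skipping weekends) brings us to Wednesday, Feb 7, 2029, which is the date termination becomes effective.

Feb 7, 2029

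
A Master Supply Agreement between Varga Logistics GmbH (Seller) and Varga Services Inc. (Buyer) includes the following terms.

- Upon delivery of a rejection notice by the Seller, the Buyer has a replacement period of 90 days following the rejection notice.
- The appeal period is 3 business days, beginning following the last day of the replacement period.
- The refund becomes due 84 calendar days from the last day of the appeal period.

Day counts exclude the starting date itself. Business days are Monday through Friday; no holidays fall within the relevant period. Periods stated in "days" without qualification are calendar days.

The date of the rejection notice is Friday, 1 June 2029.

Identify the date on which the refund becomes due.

The last day of the replacement period: 1 June 2029 + 90 days = 30 August 2029.
The last day of the appeal period: 3 business days after Thursday, 30 August 2029, skipping weekends — Aug 31, Sep 3, Sep 4 — lands on Tuesday, 4 September 2029.
Adding 84 calendar days to 4 September 2029 gives 27 November 2029, which is the date on which the refund becomes due.

27 November 2029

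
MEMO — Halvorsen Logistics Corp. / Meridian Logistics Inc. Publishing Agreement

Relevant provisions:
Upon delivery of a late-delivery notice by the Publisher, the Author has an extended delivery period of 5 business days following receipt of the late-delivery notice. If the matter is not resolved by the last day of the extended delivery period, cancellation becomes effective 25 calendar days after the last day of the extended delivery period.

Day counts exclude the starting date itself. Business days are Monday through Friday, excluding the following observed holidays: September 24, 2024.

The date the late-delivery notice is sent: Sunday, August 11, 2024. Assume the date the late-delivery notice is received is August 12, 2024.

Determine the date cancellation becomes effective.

The last day of the extended delivery period: 5 business days after Monday, August 12, 2024, skipping weekends — Aug 13, Aug 14, Aug 15, Aug 16, Aug 19 — lands on Monday, August 19, 2024.
The date cancellation becomes effective: 25 calendar days after August 19, 2024 is September 13, 2024.

September 13, 2024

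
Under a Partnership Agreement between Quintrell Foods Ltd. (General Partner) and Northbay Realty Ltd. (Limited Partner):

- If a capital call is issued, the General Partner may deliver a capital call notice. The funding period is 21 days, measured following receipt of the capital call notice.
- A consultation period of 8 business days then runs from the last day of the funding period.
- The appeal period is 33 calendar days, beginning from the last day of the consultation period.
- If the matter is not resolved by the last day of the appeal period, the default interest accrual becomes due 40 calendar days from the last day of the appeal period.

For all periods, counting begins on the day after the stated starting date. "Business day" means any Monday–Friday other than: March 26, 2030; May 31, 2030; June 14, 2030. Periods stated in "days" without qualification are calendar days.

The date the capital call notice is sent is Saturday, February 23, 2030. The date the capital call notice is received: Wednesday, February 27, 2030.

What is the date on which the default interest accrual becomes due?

The last day of the funding period: 21 calendar days after February 27, 2030 is March 20, 2030.
The last day of the consultation period: 8 business days after Wednesday, March 20, 2030, skipping weekends and the listed holiday on Mar 26 — Mar 21, Mar 22, Mar 25, Mar 27, Mar 28, Mar 29, Apr 1, Apr 2 — lands on Tuesday, April 2, 2030.
The last day of the appeal period: 33 calendar days after April 2, 2030 is May 5, 2030.
The date on which the default interest accrual becomes due: 40 calendar days after May 5, 2030 is June 14, 2030.

June 14, 2030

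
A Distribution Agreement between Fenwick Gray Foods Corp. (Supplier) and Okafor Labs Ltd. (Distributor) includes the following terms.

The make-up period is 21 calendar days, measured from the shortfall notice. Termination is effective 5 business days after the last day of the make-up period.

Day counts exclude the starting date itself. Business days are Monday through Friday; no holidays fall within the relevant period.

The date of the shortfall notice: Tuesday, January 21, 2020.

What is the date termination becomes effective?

February 18, 2020

The last day of the make-up period: 21 calendar days after January 21, 2020 is February 11, 2020.
The date termination becomes effective: counting 5 business days from Tuesday, February 11, 2020 (Feb 12, Feb 13, Feb 14, Feb 17, Feb 18, skipping weekends) reaches Tuesday, February 18, 2020.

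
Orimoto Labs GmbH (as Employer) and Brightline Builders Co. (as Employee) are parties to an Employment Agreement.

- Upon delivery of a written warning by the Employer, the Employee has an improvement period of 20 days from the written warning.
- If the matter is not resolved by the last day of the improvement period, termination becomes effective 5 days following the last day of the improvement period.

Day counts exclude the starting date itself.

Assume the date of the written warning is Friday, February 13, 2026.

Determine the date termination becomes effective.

March 10, 2026

Adding 20 calendar days to February 13, 2026 gives March 5, 2026, which is the last day of the improvement period.
Adding 5 calendar days to March 5, 2026 gives March 10, 2026, which is the date termination becomes effective.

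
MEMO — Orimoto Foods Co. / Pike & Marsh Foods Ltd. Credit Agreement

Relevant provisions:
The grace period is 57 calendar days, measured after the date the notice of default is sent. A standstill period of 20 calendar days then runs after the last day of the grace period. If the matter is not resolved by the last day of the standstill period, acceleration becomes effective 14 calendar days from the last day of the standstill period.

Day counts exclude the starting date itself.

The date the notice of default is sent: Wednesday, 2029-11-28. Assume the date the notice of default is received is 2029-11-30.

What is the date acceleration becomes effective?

2030-02-27

The last day of the grace period: 57 calendar days after 2029-11-28 is 2030-01-24.
The last day of the standstill period: 2030-01-24 + 20 days = 2030-02-13.
Adding 14 calendar days to 2030-02-13 gives 2030-02-27, which is the date acceleration becomes effective.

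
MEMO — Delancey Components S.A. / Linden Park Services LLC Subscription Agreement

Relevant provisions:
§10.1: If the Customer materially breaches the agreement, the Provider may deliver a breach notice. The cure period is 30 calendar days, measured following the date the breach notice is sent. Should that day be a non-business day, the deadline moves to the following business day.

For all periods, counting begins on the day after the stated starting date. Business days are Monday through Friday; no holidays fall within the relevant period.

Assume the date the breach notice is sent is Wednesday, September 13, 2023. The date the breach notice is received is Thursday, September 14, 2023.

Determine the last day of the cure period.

October 13, 2023

Adding 30 calendar days to September 13, 2023 gives October 13, 2023, which is the last day of the cure period. October 13, 2023 is a Friday, so no roll-forward applies.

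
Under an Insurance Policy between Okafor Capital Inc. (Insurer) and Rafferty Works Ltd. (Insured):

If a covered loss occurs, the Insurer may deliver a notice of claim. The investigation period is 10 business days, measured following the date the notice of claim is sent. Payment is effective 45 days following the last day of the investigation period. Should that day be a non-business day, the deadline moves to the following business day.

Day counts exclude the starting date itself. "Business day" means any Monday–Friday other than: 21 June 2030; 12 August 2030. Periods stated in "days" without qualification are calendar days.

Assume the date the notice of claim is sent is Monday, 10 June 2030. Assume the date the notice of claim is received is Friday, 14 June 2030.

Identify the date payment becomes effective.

9 August 2030

The last day of the investigation period: counting 10 business days from Monday, 10 June 2030 (Jun 11, Jun 12, Jun 13, Jun 14, Jun 17, Jun 18, Jun 19, Jun 20, Jun 24, Jun 25, skipping weekends and the listed holiday on Jun 21) reaches Tuesday, 25 June 2030.
The date payment becomes effective: 45 calendar days after 25 June 2030 is 9 August 2030. 9 August 2030 is a Friday and is not a listed holiday, so no roll-forward applies.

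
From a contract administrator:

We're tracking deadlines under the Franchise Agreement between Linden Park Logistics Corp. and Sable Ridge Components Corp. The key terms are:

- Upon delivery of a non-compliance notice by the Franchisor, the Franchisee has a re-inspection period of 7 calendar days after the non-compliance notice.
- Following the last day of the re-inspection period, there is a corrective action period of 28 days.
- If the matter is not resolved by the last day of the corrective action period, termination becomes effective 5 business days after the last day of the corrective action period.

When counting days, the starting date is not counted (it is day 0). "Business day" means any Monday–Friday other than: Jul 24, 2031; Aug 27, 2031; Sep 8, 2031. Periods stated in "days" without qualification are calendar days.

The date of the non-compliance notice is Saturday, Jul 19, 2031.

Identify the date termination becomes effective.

Sep 1, 2031

The last day of the re-inspection period: Jul 19, 2031 + 7 days = Jul 26, 2031.
Adding 28 calendar days to Jul 26, 2031 gives Aug 23, 2031, which is the last day of the corrective action period.
The date termination becomes effective: counting 5 business days from Saturday, Aug 23, 2031 (Aug 25, Aug 26, Aug 28, Aug 29, Sep 1, skipping weekends and the listed holiday on Aug 27) reaches Monday, Sep 1, 2031.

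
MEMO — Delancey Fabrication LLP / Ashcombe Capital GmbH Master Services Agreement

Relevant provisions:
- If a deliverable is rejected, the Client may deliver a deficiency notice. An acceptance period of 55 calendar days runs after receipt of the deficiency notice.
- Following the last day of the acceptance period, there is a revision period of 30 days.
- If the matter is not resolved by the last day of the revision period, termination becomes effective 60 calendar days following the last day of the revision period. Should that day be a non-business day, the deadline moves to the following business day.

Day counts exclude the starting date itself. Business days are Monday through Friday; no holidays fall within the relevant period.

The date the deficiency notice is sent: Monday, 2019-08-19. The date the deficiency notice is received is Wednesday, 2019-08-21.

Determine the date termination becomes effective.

Adding 55 calendar days to 2019-08-21 gives 2019-10-15, which is the last day of the acceptance period.
Adding 30 calendar days to 2019-10-15 gives 2019-11-14, which is the last day of the revision period.
Adding 60 calendar days to 2019-11-14 gives 2020-01-13, which is the date termination becomes effective. 2020-01-13 is a Monday, so no roll-forward applies.

2020-01-13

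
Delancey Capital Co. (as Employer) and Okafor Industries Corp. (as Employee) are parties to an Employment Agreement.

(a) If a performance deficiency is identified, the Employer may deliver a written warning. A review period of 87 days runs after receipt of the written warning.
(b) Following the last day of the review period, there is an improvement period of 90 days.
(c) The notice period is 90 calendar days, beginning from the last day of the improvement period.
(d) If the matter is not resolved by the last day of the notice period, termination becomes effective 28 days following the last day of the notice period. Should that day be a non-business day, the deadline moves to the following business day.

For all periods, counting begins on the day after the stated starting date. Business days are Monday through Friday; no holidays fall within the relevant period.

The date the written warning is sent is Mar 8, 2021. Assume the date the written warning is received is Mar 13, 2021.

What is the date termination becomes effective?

Jan 3, 2022

Adding 87 calendar days to Mar 13, 2021 gives Jun 8, 2021, which is the last day of the review period.
Adding 90 calendar days to Jun 8, 2021 gives Sep 6, 2021, which is the last day of the improvement period.
Adding 90 calendar days to Sep 6, 2021 gives Dec 5, 2021, which is the last day of the notice period.
Adding 28 calendar days to Dec 5, 2021 gives Jan 2, 2022, which is the date termination becomes effective. That falls on a Sunday, so it rolls to the next business day, Monday, Jan 3, 2022.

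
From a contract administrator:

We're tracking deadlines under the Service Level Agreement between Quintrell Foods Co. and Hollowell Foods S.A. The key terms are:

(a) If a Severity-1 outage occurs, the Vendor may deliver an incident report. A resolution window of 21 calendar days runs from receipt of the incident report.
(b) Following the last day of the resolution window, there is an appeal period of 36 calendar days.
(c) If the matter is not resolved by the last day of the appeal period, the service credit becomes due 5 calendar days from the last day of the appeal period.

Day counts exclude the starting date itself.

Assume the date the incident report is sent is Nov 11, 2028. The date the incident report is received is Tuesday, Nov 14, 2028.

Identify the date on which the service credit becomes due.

Jan 15, 2029

The last day of the resolution window: 21 calendar days after Nov 14, 2028 is Dec 5, 2028.
Adding 36 calendar days to Dec 5, 2028 gives Jan 10, 2029, which is the last day of the appeal period.
Adding 5 calendar days to Jan 10, 2029 gives Jan 15, 2029, which is the date on which the service credit becomes due.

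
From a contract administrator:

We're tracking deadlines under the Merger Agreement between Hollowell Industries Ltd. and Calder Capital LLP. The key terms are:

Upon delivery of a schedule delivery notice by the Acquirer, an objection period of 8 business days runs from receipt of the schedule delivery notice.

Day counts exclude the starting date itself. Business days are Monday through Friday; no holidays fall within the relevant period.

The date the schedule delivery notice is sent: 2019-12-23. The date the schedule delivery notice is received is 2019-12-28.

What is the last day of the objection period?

2020-01-08

The last day of the objection period: counting 8 business days from Saturday, 2019-12-28 (Dec 30, Dec 31, Jan 1, Jan 2, Jan 3, Jan 6, Jan 7, Jan 8, skipping weekends) reaches Wednesday, 2020-01-08.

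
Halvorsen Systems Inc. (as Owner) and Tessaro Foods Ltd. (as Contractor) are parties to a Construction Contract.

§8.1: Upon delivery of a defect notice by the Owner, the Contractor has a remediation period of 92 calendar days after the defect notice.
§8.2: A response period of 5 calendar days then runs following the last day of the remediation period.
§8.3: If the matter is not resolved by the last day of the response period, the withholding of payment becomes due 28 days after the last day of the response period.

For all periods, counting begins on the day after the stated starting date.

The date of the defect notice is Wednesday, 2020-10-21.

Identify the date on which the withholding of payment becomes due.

2021-02-23

The last day of the remediation period: 2020-10-21 + 92 days = 2021-01-21.
Adding 5 calendar days to 2021-01-21 gives 2021-01-26, which is the last day of the response period.
The date on which the withholding of payment becomes due: 28 calendar days after 2021-01-26 is 2021-02-23.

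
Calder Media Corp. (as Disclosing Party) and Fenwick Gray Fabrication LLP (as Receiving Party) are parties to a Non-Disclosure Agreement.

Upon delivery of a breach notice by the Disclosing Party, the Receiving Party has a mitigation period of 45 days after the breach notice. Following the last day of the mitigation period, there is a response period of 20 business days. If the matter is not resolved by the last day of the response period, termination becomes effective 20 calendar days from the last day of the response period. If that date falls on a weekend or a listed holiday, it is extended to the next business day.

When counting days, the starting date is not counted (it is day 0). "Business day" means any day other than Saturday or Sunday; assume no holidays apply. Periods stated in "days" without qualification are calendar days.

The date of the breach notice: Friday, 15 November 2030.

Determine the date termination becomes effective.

The last day of the mitigation period: 15 November 2030 + 45 days = 30 December 2030.
From Monday, 30 December 2030, 20 business days (Dec 31, Jan 1, Jan 2, Jan 3, …, Jan 23, Jan 24, Jan 27, skipping weekends) brings us to Monday, 27 January 2031, which is the last day of the response period.
The date termination becomes effective: 20 calendar days after 27 January 2031 is 16 February 2031. That falls on a Sunday, so it rolls to the next business day, Monday, 17 February 2031.

17 February 2031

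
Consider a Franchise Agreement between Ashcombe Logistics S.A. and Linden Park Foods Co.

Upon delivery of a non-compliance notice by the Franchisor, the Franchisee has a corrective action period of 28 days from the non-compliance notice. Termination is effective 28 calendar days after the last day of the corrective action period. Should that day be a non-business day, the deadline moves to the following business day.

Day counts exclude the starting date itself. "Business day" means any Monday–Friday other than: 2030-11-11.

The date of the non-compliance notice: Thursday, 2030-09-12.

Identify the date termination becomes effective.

2030-11-07

The last day of the corrective action period: 2030-09-12 + 28 days = 2030-10-10.
Adding 28 calendar days to 2030-10-10 gives 2030-11-07, which is the date termination becomes effective. 2030-11-07 is a Thursday and is not a listed holiday, so no roll-forward applies.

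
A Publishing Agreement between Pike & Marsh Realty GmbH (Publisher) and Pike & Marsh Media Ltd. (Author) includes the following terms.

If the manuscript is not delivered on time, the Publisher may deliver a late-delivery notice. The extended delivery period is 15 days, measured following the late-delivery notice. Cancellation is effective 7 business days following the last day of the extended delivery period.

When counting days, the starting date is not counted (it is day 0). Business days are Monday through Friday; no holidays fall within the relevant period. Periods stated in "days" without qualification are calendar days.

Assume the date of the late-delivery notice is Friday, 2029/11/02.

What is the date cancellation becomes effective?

The last day of the extended delivery period: 15 calendar days after 2029/11/02 is 2029/11/17.
The date cancellation becomes effective: 7 business days after Saturday, 2029/11/17, skipping weekends — Nov 19, Nov 20, Nov 21, Nov 22, Nov 23, Nov 26, Nov 27 — lands on Tuesday, 2029/11/27.

2029/11/27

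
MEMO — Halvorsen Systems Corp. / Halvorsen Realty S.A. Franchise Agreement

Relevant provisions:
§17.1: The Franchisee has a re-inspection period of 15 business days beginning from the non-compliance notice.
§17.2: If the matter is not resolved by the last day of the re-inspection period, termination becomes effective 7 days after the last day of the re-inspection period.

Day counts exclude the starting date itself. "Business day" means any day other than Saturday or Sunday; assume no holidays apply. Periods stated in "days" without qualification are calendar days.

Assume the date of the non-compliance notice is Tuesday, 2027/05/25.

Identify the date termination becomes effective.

2027/06/22

The last day of the re-inspection period: counting 15 business days from Tuesday, 2027/05/25 (May 26, May 27, May 28, May 31, …, Jun 11, Jun 14, Jun 15, skipping weekends) reaches Tuesday, 2027/06/15.
The date termination becomes effective: 7 calendar days after 2027/06/15 is 2027/06/22.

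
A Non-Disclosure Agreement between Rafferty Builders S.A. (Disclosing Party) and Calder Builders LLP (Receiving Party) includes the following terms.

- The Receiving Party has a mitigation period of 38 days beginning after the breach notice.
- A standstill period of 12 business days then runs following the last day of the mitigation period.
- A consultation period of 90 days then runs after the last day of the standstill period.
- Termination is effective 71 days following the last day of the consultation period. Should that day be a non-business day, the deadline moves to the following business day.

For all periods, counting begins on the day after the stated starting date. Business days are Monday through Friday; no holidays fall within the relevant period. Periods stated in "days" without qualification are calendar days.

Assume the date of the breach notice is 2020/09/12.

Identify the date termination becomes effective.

Adding 38 calendar days to 2020/09/12 gives 2020/10/20, which is the last day of the mitigation period.
From Tuesday, 2020/10/20, 12 business days (Oct 21, Oct 22, Oct 23, Oct 26, …, Nov 3, Nov 4, Nov 5, skipping weekends) brings us to Thursday, 2020/11/05, which is the last day of the standstill period.
Adding 90 calendar days to 2020/11/05 gives 2021/02/03, which is the last day of the consultation period.
The date termination becomes effective: 2021/02/03 + 71 days = 2021/04/15. 2021/04/15 is a Thursday, so no roll-forward applies.

2021/04/15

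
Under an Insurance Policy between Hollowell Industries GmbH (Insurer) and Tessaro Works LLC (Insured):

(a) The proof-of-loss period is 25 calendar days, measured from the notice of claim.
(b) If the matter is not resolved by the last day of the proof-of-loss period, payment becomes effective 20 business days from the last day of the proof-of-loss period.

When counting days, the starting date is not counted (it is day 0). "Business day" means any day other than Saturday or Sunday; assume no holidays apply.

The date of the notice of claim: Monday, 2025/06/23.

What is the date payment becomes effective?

The last day of the proof-of-loss period: 2025/06/23 + 25 days = 2025/07/18.
The date payment becomes effective: 20 business days after Friday, 2025/07/18, skipping weekends — Jul 21, Jul 22, Jul 23, Jul 24, …, Aug 13, Aug 14, Aug 15 — lands on Friday, 2025/08/15.

2025/08/15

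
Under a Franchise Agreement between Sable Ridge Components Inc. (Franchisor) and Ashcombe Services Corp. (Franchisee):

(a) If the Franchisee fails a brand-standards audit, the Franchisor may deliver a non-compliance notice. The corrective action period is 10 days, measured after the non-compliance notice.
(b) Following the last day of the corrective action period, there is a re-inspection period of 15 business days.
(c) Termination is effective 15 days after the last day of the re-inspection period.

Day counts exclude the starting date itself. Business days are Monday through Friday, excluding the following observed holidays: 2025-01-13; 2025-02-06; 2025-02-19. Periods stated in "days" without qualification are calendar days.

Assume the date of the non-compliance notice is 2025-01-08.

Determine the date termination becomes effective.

The last day of the corrective action period: 10 calendar days after 2025-01-08 is 2025-01-18.
From Saturday, 2025-01-18, 15 business days (Jan 20, Jan 21, Jan 22, Jan 23, …, Feb 5, Feb 7, Feb 10, skipping weekends and the listed holiday on Feb 6) brings us to Monday, 2025-02-10, which is the last day of the re-inspection period.
The date termination becomes effective: 2025-02-10 + 15 days = 2025-02-25.

2025-02-25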